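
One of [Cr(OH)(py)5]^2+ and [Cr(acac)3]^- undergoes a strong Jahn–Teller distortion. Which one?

[Cr(acac)3]^-

[Cr(OH)(py)5]^2+: Ligand charges: each hydroxide is −1; pyridine is neutral. With an overall charge of +2 the chromium centre must be in the +3 oxidation state. Chromium is a group-6 element; Cr(III) is therefore d³. The d³ configuration leaves the e_g set evenly filled (or empty) — no strong Jahn–Teller driving force.
[Cr(acac)3]^-: Summing ligand charges against the −1 overall charge gives an oxidation state of +2 for chromium. Group 6 minus oxidation state 2 gives a d⁴ configuration. Acetylacetonate is a weak-field ligand for a first-row metal, so the complex is high-spin. The t₂g³e_g¹ (high-spin) configuration has an unevenly filled e_g set; the Jahn–Teller theorem predicts a tetragonal distortion (typically axial elongation) to lift the degeneracy.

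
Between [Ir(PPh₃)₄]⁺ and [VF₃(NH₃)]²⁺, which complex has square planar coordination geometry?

[Ir(PPh₃)₄]⁺

For [Ir(PPh₃)₄]⁺: Ligand charges: triphenylphosphine is neutral. With an overall charge of +1 the iridium centre must be in the +1 oxidation state. Iridium is a group-9 element; Ir(I) is therefore d⁸. A 5d d⁸ ion has a large crystal-field splitting; square planar leaves the high-energy d_{x²−y²} orbital empty and maximises CFSE. → square planar.
For [VF₃(NH₃)]²⁺: Summing ligand charges against the +2 overall charge gives an oxidation state of +5 for vanadium. V sits in group 5, so the d-electron count is 5 − 5 = 0. A d⁰ ion has no crystal-field stabilisation preference between square planar and tetrahedral, so four ligands adopt the sterically favoured tetrahedral geometry. → tetrahedral.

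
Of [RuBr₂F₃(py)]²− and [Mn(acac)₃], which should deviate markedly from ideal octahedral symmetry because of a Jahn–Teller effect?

[RuBr₂F₃(py)]²−: Summing ligand charges against the −2 overall charge gives an oxidation state of +3 for ruthenium. Ru sits in group 8, so the d-electron count is 8 − 3 = 5. A 4d ion has a large Δₒ and is invariably low-spin. The d⁵ configuration leaves the e_g set evenly filled (or empty) — no strong Jahn–Teller driving force.
[Mn(acac)₃]: Each acetylacetonate is −1; balancing the 0 overall charge requires Mn(III). Group 7 minus oxidation state 3 gives a d⁴ configuration. Acetylacetonate is a weak-field ligand for a first-row metal, so the complex is high-spin. The t₂g³e_g¹ (high-spin) configuration has an unevenly filled e_g set; the Jahn–Teller theorem predicts a tetragonal distortion (typically axial elongation) to lift the degeneracy.

[Mn(acac)₃]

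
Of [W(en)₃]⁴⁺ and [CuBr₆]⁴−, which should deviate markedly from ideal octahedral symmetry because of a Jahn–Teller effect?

[CuBr₆]⁴−

[W(en)₃]⁴⁺: Summing ligand charges against the +4 overall charge gives an oxidation state of +4 for tungsten. Tungsten is a group-6 element; W(IV) is therefore d². The d² configuration leaves the e_g set evenly filled (or empty) — no strong Jahn–Teller driving force.
[CuBr₆]⁴−: Ligand charges: each bromide is −1. With an overall charge of −4 the copper centre must be in the +2 oxidation state. Cu sits in group 11, so the d-electron count is 11 − 2 = 9. The t₂g⁶e_g³ configuration has an unevenly filled e_g set; the Jahn–Teller theorem predicts a tetragonal distortion (typically axial elongation) to lift the degeneracy.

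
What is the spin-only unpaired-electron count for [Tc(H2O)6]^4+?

3

Ligand charges: water is neutral. With an overall charge of +4 the technetium centre must be in the +4 oxidation state.
Technetium is a group-7 element; Tc(IV) is therefore d³.
In an octahedral field the d³ configuration is t₂g³e_g⁰ (only one arrangement possible), giving 3 unpaired electrons.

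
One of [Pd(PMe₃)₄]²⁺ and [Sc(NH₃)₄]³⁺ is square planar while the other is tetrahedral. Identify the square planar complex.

[Pd(PMe₃)₄]²⁺

For [Pd(PMe₃)₄]²⁺: Summing ligand charges against the +2 overall charge gives an oxidation state of +2 for palladium. Pd sits in group 10, so the d-electron count is 10 − 2 = 8. A 4d d⁸ ion has a large crystal-field splitting; square planar leaves the high-energy d_{x²−y²} orbital empty and maximises CFSE. → square planar.
For [Sc(NH₃)₄]³⁺: Summing ligand charges against the +3 overall charge gives an oxidation state of +3 for scandium. Scandium is a group-3 element; Sc(III) is therefore d⁰. A d⁰ ion has no crystal-field stabilisation preference between square planar and tetrahedral, so four ligands adopt the sterically favoured tetrahedral geometry. → tetrahedral.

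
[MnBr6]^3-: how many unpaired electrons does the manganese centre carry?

4 unpaired electrons

Ligand charges: each bromide is −1. With an overall charge of −3 the manganese centre must be in the +3 oxidation state.
Mn sits in group 7, so the d-electron count is 7 − 3 = 4.
The spin state decides the count: Bromide is a weak-field ligand for a first-row metal, so the complex is high-spin.
An octahedral high-spin d⁴ ion is t₂g³e_g¹, giving 4 unpaired electrons.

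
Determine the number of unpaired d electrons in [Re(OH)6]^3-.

Ligand charges: each hydroxide is −1. With an overall charge of −3 the rhenium centre must be in the +3 oxidation state.
Re sits in group 7, so the d-electron count is 7 − 3 = 4.
The spin state decides the count: a 5d ion has a large Δₒ and is invariably low-spin.
An octahedral low-spin d⁴ ion is t₂g⁴e_g⁰, giving 2 unpaired electrons.

2 unpaired electrons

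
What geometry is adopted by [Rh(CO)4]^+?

square planar

Ligand charges: carbonyl is neutral. With an overall charge of +1 the rhodium centre must be in the +1 oxidation state.
Rh sits in group 9, so the d-electron count is 9 − 1 = 8.
With 4 monodentate ligands the coordination number is 4.
A 4d d⁸ ion has a large crystal-field splitting; square planar leaves the high-energy d_{x²−y²} orbital empty and maximises CFSE.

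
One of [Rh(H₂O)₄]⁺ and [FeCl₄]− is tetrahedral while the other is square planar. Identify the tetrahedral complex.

[FeCl₄]−

For [Rh(H₂O)₄]⁺: Water is neutral; balancing the +1 overall charge requires Rh(I). Rh sits in group 9, so the d-electron count is 9 − 1 = 8. A 4d d⁸ ion has a large crystal-field splitting; square planar leaves the high-energy d_{x²−y²} orbital empty and maximises CFSE. → square planar.
For [FeCl₄]−: Summing ligand charges against the −1 overall charge gives an oxidation state of +3 for iron. Group 8 minus oxidation state 3 gives a d⁵ configuration. A high-spin d⁵ ion has zero CFSE in either geometry, so four ligands adopt the sterically favoured tetrahedral geometry. → tetrahedral.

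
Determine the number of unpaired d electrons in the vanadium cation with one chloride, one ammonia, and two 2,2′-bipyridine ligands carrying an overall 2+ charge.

2

Ligand charges: each chloride is −1; ammonia is neutral; 2,2′-bipyridine is neutral. With an overall charge of +2 the vanadium centre must be in the +3 oxidation state.
Vanadium is a group-5 element; V(III) is therefore d².
Counting donor atoms: 1×chloride (monodentate) → 1 donor; 1×ammonia (monodentate) → 1 donor; 2×2,2′-bipyridine (bidentate) → 4 donors. Coordination number = 6.
In an octahedral field the d² configuration is t₂g²e_g⁰ (only one arrangement possible), giving 2 unpaired electrons.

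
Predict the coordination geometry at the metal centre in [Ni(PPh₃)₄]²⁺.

square planar

Ligand charges: triphenylphosphine is neutral. With an overall charge of +2 the nickel centre must be in the +2 oxidation state.
Nickel is a group-10 element; Ni(II) is therefore d⁸.
With 4 monodentate ligands the coordination number is 4.
Triphenylphosphine is a strong-field ligand (high in the spectrochemical series).
A 3d d⁸ ion with strong-field ligands gains enough CFSE to favour square planar over tetrahedral.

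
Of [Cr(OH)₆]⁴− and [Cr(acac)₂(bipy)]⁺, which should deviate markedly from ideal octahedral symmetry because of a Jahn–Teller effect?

[Cr(OH)₆]⁴−: Summing ligand charges against the −4 overall charge gives an oxidation state of +2 for chromium. Group 6 minus oxidation state 2 gives a d⁴ configuration. Hydroxide is a weak-field ligand for a first-row metal, so the complex is high-spin. The t₂g³e_g¹ (high-spin) configuration has an unevenly filled e_g set; the Jahn–Teller theorem predicts a tetragonal distortion (typically axial elongation) to lift the degeneracy.
[Cr(acac)₂(bipy)]⁺: Ligand charges: each acetylacetonate is −1; 2,2′-bipyridine is neutral. With an overall charge of +1 the chromium centre must be in the +3 oxidation state. Group 6 minus oxidation state 3 gives a d³ configuration. The d³ configuration leaves the e_g set evenly filled (or empty) — no strong Jahn–Teller driving force.

[Cr(OH)₆]⁴−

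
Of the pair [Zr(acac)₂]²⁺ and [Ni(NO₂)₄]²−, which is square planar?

For [Zr(acac)₂]²⁺: Each acetylacetonate is −1; balancing the +2 overall charge requires Zr(IV). Zr sits in group 4, so the d-electron count is 4 − 4 = 0. A d⁰ ion has no crystal-field stabilisation preference between square planar and tetrahedral, so four ligands adopt the sterically favoured tetrahedral geometry. → tetrahedral.
For [Ni(NO₂)₄]²−: Summing ligand charges against the −2 overall charge gives an oxidation state of +2 for nickel. Ni sits in group 10, so the d-electron count is 10 − 2 = 8. Nitro (N-bound nitrite) is a strong-field ligand (high in the spectrochemical series). A 3d d⁸ ion with strong-field ligands gains enough CFSE to favour square planar over tetrahedral. → square planar.

[Ni(NO₂)₄]²−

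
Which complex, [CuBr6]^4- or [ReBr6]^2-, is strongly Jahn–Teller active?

[CuBr6]^4-: Ligand charges: each bromide is −1. With an overall charge of −4 the copper centre must be in the +2 oxidation state. Copper is a group-11 element; Cu(II) is therefore d⁹. The t₂g⁶e_g³ configuration has an unevenly filled e_g set; the Jahn–Teller theorem predicts a tetragonal distortion (typically axial elongation) to lift the degeneracy.
[ReBr6]^2-: Summing ligand charges against the −2 overall charge gives an oxidation state of +4 for rhenium. Re sits in group 7, so the d-electron count is 7 − 4 = 3. The d³ configuration leaves the e_g set evenly filled (or empty) — no strong Jahn–Teller driving force.

[CuBr6]^4-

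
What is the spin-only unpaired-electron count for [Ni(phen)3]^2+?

2

Ligand charges: 1,10-phenanthroline is neutral. With an overall charge of +2 the nickel centre must be in the +2 oxidation state.
Group 10 minus oxidation state 2 gives a d⁸ configuration.
Counting donor atoms: 3×1,10-phenanthroline (bidentate) → 6 donors. Coordination number = 6.
In an octahedral field the d⁸ configuration is t₂g⁶e_g² (only one arrangement possible), giving 2 unpaired electrons.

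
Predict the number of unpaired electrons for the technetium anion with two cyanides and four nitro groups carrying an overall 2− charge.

3 unpaired electrons

Each cyanide is −1; each nitro (N-bound nitrite) is −1; balancing the −2 overall charge requires Tc(IV).
Group 7 minus oxidation state 4 gives a d³ configuration.
In an octahedral field the d³ configuration is t₂g³e_g⁰ (only one arrangement possible), giving 3 unpaired electrons.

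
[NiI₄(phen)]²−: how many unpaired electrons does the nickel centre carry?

Each iodide is −1; 1,10-phenanthroline is neutral; balancing the −2 overall charge requires Ni(II).
Group 10 minus oxidation state 2 gives a d⁸ configuration.
Counting donor atoms: 4×iodide (monodentate) → 4 donors; 1×1,10-phenanthroline (bidentate) → 2 donors. Coordination number = 6.
In an octahedral field the d⁸ configuration is t₂g⁶e_g² (only one arrangement possible), giving 2 unpaired electrons.

2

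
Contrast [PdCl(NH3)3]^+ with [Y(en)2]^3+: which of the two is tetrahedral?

[Y(en)2]^3+

For [PdCl(NH3)3]^+: Summing ligand charges against the +1 overall charge gives an oxidation state of +2 for palladium. Pd sits in group 10, so the d-electron count is 10 − 2 = 8. A 4d d⁸ ion has a large crystal-field splitting; square planar leaves the high-energy d_{x²−y²} orbital empty and maximises CFSE. → square planar.
For [Y(en)2]^3+: Summing ligand charges against the +3 overall charge gives an oxidation state of +3 for yttrium. Yttrium is a group-3 element; Y(III) is therefore d⁰. A d⁰ ion has no crystal-field stabilisation preference between square planar and tetrahedral, so four ligands adopt the sterically favoured tetrahedral geometry. → tetrahedral.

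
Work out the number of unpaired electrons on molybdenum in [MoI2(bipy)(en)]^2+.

Each iodide is −1; 2,2′-bipyridine is neutral; ethylenediamine is neutral; balancing the +2 overall charge requires Mo(IV).
Group 6 minus oxidation state 4 gives a d² configuration.
Counting donor atoms: 2×iodide (monodentate) → 2 donors; 1×2,2′-bipyridine (bidentate) → 2 donors; 1×ethylenediamine (bidentate) → 2 donors. Coordination number = 6.
In an octahedral field the d² configuration is t₂g²e_g⁰ (only one arrangement possible), giving 2 unpaired electrons.

2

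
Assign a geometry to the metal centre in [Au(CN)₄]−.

Summing ligand charges against the −1 overall charge gives an oxidation state of +3 for gold.
Gold is a group-11 element; Au(III) is therefore d⁸.
With 4 monodentate ligands the coordination number is 4.
A 5d d⁸ ion has a large crystal-field splitting; square planar leaves the high-energy d_{x²−y²} orbital empty and maximises CFSE.

square planar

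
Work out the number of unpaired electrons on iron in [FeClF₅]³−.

Each chloride is −1; each fluoride is −1; balancing the −3 overall charge requires Fe(III).
Fe sits in group 8, so the d-electron count is 8 − 3 = 5.
The spin state decides the count: Chloride and fluoride are weak-field ligands for a first-row metal, so the complex is high-spin.
An octahedral high-spin d⁵ ion is t₂g³e_g², giving 5 unpaired electrons.

5 unpaired electrons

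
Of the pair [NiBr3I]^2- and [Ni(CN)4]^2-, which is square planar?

[Ni(CN)4]^2-

For [NiBr3I]^2-: Summing ligand charges against the −2 overall charge gives an oxidation state of +2 for nickel. Group 10 minus oxidation state 2 gives a d⁸ configuration. Bromide and iodide are weak-field ligands. With weak-field ligands the CFSE gain from square planar is small, so a 3d d⁸ ion takes the sterically preferred tetrahedral geometry. → tetrahedral.
For [Ni(CN)4]^2-: Each cyanide is −1; balancing the −2 overall charge requires Ni(II). Group 10 minus oxidation state 2 gives a d⁸ configuration. Cyanide is a strong-field ligand (high in the spectrochemical series). A 3d d⁸ ion with strong-field ligands gains enough CFSE to favour square planar over tetrahedral. → square planar.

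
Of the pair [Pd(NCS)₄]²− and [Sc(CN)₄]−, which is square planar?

For [Pd(NCS)₄]²−: Summing ligand charges against the −2 overall charge gives an oxidation state of +2 for palladium. Palladium is a group-10 element; Pd(II) is therefore d⁸. A 4d d⁸ ion has a large crystal-field splitting; square planar leaves the high-energy d_{x²−y²} orbital empty and maximises CFSE. → square planar.
For [Sc(CN)₄]−: Summing ligand charges against the −1 overall charge gives an oxidation state of +3 for scandium. Sc sits in group 3, so the d-electron count is 3 − 3 = 0. A d⁰ ion has no crystal-field stabilisation preference between square planar and tetrahedral, so four ligands adopt the sterically favoured tetrahedral geometry. → tetrahedral.

[Pd(NCS)₄]²−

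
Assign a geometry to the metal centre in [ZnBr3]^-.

trigonal planar

Each bromide is −1; balancing the −1 overall charge requires Zn(II).
Group 12 minus oxidation state 2 gives a d¹⁰ configuration.
With 3 monodentate ligands the coordination number is 3.
Three ligands around a d¹⁰ centre minimise repulsion in a trigonal-planar arrangement.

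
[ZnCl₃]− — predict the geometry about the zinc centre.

trigonal planar

Summing ligand charges against the −1 overall charge gives an oxidation state of +2 for zinc.
Group 12 minus oxidation state 2 gives a d¹⁰ configuration.
Coordination number: 3.
Three ligands around a d¹⁰ centre minimise repulsion in a trigonal-planar arrangement.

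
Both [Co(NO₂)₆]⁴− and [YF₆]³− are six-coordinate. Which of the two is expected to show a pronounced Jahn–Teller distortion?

[Co(NO₂)₆]⁴−: Ligand charges: each nitro (N-bound nitrite) is −1. With an overall charge of −4 the cobalt centre must be in the +2 oxidation state. Group 9 minus oxidation state 2 gives a d⁷ configuration. Nitro (N-bound nitrite) is a strong-field ligand (high in the spectrochemical series) for a first-row metal, so the complex is low-spin. The t₂g⁶e_g¹ (low-spin) configuration has an unevenly filled e_g set; the Jahn–Teller theorem predicts a tetragonal distortion (typically axial elongation) to lift the degeneracy.
[YF₆]³−: Summing ligand charges against the −3 overall charge gives an oxidation state of +3 for yttrium. Group 3 minus oxidation state 3 gives a d⁰ configuration. The d⁰ configuration leaves the e_g set evenly filled (or empty) — no strong Jahn–Teller driving force.

[Co(NO₂)₆]⁴−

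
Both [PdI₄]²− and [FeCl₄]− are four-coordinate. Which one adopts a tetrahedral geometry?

[FeCl₄]−

For [PdI₄]²−: Ligand charges: each iodide is −1. With an overall charge of −2 the palladium centre must be in the +2 oxidation state. Group 10 minus oxidation state 2 gives a d⁸ configuration. A 4d d⁸ ion has a large crystal-field splitting; square planar leaves the high-energy d_{x²−y²} orbital empty and maximises CFSE. → square planar.
For [FeCl₄]−: Each chloride is −1; balancing the −1 overall charge requires Fe(III). Iron is a group-8 element; Fe(III) is therefore d⁵. A high-spin d⁵ ion has zero CFSE in either geometry, so four ligands adopt the sterically favoured tetrahedral geometry. → tetrahedral.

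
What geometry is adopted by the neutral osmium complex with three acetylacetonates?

octahedral

Ligand charges: each acetylacetonate is −1. With an overall charge of 0 the osmium centre must be in the +3 oxidation state.
Os sits in group 8, so the d-electron count is 8 − 3 = 5.
Counting donor atoms: 3×acetylacetonate (bidentate) → 6 donors. Coordination number = 6.
Six donors around a single metal centre give an octahedral coordination sphere.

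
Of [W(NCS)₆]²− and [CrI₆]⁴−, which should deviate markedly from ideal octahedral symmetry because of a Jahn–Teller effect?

[CrI₆]⁴−

[W(NCS)₆]²−: Ligand charges: each isothiocyanate is −1. With an overall charge of −2 the tungsten centre must be in the +4 oxidation state. W sits in group 6, so the d-electron count is 6 − 4 = 2. The d² configuration leaves the e_g set evenly filled (or empty) — no strong Jahn–Teller driving force.
[CrI₆]⁴−: Ligand charges: each iodide is −1. With an overall charge of −4 the chromium centre must be in the +2 oxidation state. Cr sits in group 6, so the d-electron count is 6 − 2 = 4. Iodide is a weak-field ligand for a first-row metal, so the complex is high-spin. The t₂g³e_g¹ (high-spin) configuration has an unevenly filled e_g set; the Jahn–Teller theorem predicts a tetragonal distortion (typically axial elongation) to lift the degeneracy.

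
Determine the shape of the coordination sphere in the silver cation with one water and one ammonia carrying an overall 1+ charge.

Summing ligand charges against the +1 overall charge gives an oxidation state of +1 for silver.
Group 11 minus oxidation state 1 gives a d¹⁰ configuration.
With 2 monodentate ligands the coordination number is 2.
A d¹⁰ ion with only two ligands adopts a linear arrangement (sp hybridisation; no CFSE preference).

linear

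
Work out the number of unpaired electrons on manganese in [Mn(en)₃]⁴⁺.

3 unpaired electrons

Ligand charges: ethylenediamine is neutral. With an overall charge of +4 the manganese centre must be in the +4 oxidation state.
Group 7 minus oxidation state 4 gives a d³ configuration.
Counting donor atoms: 3×ethylenediamine (bidentate) → 6 donors. Coordination number = 6.
In an octahedral field the d³ configuration is t₂g³e_g⁰ (only one arrangement possible), giving 3 unpaired electrons.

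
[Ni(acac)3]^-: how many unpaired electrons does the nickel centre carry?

2

Each acetylacetonate is −1; balancing the −1 overall charge requires Ni(II).
Group 10 minus oxidation state 2 gives a d⁸ configuration.
Counting donor atoms: 3×acetylacetonate (bidentate) → 6 donors. Coordination number = 6.
In an octahedral field the d⁸ configuration is t₂g⁶e_g² (only one arrangement possible), giving 2 unpaired electrons.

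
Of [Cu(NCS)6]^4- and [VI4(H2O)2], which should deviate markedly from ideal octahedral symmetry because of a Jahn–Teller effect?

[Cu(NCS)6]^4-: Each isothiocyanate is −1; balancing the −4 overall charge requires Cu(II). Copper is a group-11 element; Cu(II) is therefore d⁹. The t₂g⁶e_g³ configuration has an unevenly filled e_g set; the Jahn–Teller theorem predicts a tetragonal distortion (typically axial elongation) to lift the degeneracy.
[VI4(H2O)2]: Each iodide is −1; water is neutral; balancing the 0 overall charge requires V(IV). Vanadium is a group-5 element; V(IV) is therefore d¹. The d¹ configuration leaves the e_g set evenly filled (or empty) — no strong Jahn–Teller driving force.

[Cu(NCS)6]^4-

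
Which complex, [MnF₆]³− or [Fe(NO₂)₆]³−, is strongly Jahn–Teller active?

[MnF₆]³−: Each fluoride is −1; balancing the −3 overall charge requires Mn(III). Manganese is a group-7 element; Mn(III) is therefore d⁴. Fluoride is a weak-field ligand for a first-row metal, so the complex is high-spin. The t₂g³e_g¹ (high-spin) configuration has an unevenly filled e_g set; the Jahn–Teller theorem predicts a tetragonal distortion (typically axial elongation) to lift the degeneracy.
[Fe(NO₂)₆]³−: Ligand charges: each nitro (N-bound nitrite) is −1. With an overall charge of −3 the iron centre must be in the +3 oxidation state. Group 8 minus oxidation state 3 gives a d⁵ configuration. Nitro (N-bound nitrite) is a strong-field ligand (high in the spectrochemical series) for a first-row metal, so the complex is low-spin. The d⁵ configuration leaves the e_g set evenly filled (or empty) — no strong Jahn–Teller driving force.

[MnF₆]³−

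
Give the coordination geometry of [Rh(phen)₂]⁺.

square planar

1,10-phenanthroline is neutral; balancing the +1 overall charge requires Rh(I).
Group 9 minus oxidation state 1 gives a d⁸ configuration.
Counting donor atoms: 2×1,10-phenanthroline (bidentate) → 4 donors. Coordination number = 4.
A 4d d⁸ ion has a large crystal-field splitting; square planar leaves the high-energy d_{x²−y²} orbital empty and maximises CFSE.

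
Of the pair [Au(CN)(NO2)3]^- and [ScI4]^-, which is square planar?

For [Au(CN)(NO2)3]^-: Summing ligand charges against the −1 overall charge gives an oxidation state of +3 for gold. Gold is a group-11 element; Au(III) is therefore d⁸. A 5d d⁸ ion has a large crystal-field splitting; square planar leaves the high-energy d_{x²−y²} orbital empty and maximises CFSE. → square planar.
For [ScI4]^-: Summing ligand charges against the −1 overall charge gives an oxidation state of +3 for scandium. Group 3 minus oxidation state 3 gives a d⁰ configuration. A d⁰ ion has no crystal-field stabilisation preference between square planar and tetrahedral, so four ligands adopt the sterically favoured tetrahedral geometry. → tetrahedral.

[Au(CN)(NO2)3]^-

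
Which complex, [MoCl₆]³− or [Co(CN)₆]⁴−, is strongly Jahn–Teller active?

[MoCl₆]³−: Each chloride is −1; balancing the −3 overall charge requires Mo(III). Group 6 minus oxidation state 3 gives a d³ configuration. The d³ configuration leaves the e_g set evenly filled (or empty) — no strong Jahn–Teller driving force.
[Co(CN)₆]⁴−: Each cyanide is −1; balancing the −4 overall charge requires Co(II). Co sits in group 9, so the d-electron count is 9 − 2 = 7. Cyanide is a strong-field ligand (high in the spectrochemical series) for a first-row metal, so the complex is low-spin. The t₂g⁶e_g¹ (low-spin) configuration has an unevenly filled e_g set; the Jahn–Teller theorem predicts a tetragonal distortion (typically axial elongation) to lift the degeneracy.

[Co(CN)₆]⁴−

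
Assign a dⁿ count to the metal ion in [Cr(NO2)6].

Summing ligand charges against the 0 overall charge gives an oxidation state of +6 for chromium.
Group 6 minus oxidation state 6 gives a d⁰ configuration.

d0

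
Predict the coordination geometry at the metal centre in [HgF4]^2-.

Summing ligand charges against the −2 overall charge gives an oxidation state of +2 for mercury.
Hg sits in group 12, so the d-electron count is 12 − 2 = 10.
Coordination number: 4.
A d¹⁰ ion has no crystal-field stabilisation preference between square planar and tetrahedral, so four ligands adopt the sterically favoured tetrahedral geometry.

tetrahedral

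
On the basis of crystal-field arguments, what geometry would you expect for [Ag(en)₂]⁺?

Summing ligand charges against the +1 overall charge gives an oxidation state of +1 for silver.
Ag sits in group 11, so the d-electron count is 11 − 1 = 10.
Counting donor atoms: 2×ethylenediamine (bidentate) → 4 donors. Coordination number = 4.
A d¹⁰ ion has no crystal-field stabilisation preference between square planar and tetrahedral, so four ligands adopt the sterically favoured tetrahedral geometry.

tetrahedral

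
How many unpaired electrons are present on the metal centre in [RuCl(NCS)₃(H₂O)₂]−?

Each chloride is −1; each isothiocyanate is −1; water is neutral; balancing the −1 overall charge requires Ru(III).
Group 8 minus oxidation state 3 gives a d⁵ configuration.
The spin state decides the count: a 4d ion has a large Δₒ and is invariably low-spin.
An octahedral low-spin d⁵ ion is t₂g⁵e_g⁰, giving 1 unpaired electron.

1 unpaired electron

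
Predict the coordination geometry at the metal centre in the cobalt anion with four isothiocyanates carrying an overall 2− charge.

Summing ligand charges against the −2 overall charge gives an oxidation state of +2 for cobalt.
Group 9 minus oxidation state 2 gives a d⁷ configuration.
With 4 monodentate ligands the coordination number is 4.
Isothiocyanate is a weak-field ligand.
For a high-spin 3d d⁷ ion with weak-field ligands the small Δₜ gives little square-planar CFSE advantage, so four ligands adopt the sterically favoured tetrahedral geometry.

tetrahedral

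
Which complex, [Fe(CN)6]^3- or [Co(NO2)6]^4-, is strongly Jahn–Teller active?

[Fe(CN)6]^3-: Summing ligand charges against the −3 overall charge gives an oxidation state of +3 for iron. Fe sits in group 8, so the d-electron count is 8 − 3 = 5. Cyanide is a strong-field ligand (high in the spectrochemical series) for a first-row metal, so the complex is low-spin. The d⁵ configuration leaves the e_g set evenly filled (or empty) — no strong Jahn–Teller driving force.
[Co(NO2)6]^4-: Ligand charges: each nitro (N-bound nitrite) is −1. With an overall charge of −4 the cobalt centre must be in the +2 oxidation state. Group 9 minus oxidation state 2 gives a d⁷ configuration. Nitro (N-bound nitrite) is a strong-field ligand (high in the spectrochemical series) for a first-row metal, so the complex is low-spin. The t₂g⁶e_g¹ (low-spin) configuration has an unevenly filled e_g set; the Jahn–Teller theorem predicts a tetragonal distortion (typically axial elongation) to lift the degeneracy.

[Co(NO2)6]^4-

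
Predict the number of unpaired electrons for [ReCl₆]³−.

2 unpaired electrons

Summing ligand charges against the −3 overall charge gives an oxidation state of +3 for rhenium.
Rhenium is a group-7 element; Re(III) is therefore d⁴.
The spin state decides the count: a 5d ion has a large Δₒ and is invariably low-spin.
An octahedral low-spin d⁴ ion is t₂g⁴e_g⁰, giving 2 unpaired electrons.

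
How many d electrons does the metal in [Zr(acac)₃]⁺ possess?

d0

Ligand charges: each acetylacetonate is −1. With an overall charge of +1 the zirconium centre must be in the +4 oxidation state.
Group 4 minus oxidation state 4 gives a d⁰ configuration.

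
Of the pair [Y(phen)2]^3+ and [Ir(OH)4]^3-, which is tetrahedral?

For [Y(phen)2]^3+: Summing ligand charges against the +3 overall charge gives an oxidation state of +3 for yttrium. Yttrium is a group-3 element; Y(III) is therefore d⁰. A d⁰ ion has no crystal-field stabilisation preference between square planar and tetrahedral, so four ligands adopt the sterically favoured tetrahedral geometry. → tetrahedral.
For [Ir(OH)4]^3-: Ligand charges: each hydroxide is −1. With an overall charge of −3 the iridium centre must be in the +1 oxidation state. Group 9 minus oxidation state 1 gives a d⁸ configuration. A 5d d⁸ ion has a large crystal-field splitting; square planar leaves the high-energy d_{x²−y²} orbital empty and maximises CFSE. → square planar.

[Y(phen)2]^3+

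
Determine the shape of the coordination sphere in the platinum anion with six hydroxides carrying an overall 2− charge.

Summing ligand charges against the −2 overall charge gives an oxidation state of +4 for platinum.
Platinum is a group-10 element; Pt(IV) is therefore d⁶.
Coordination number: 6.
Six donors around a single metal centre give an octahedral coordination sphere.

octahedral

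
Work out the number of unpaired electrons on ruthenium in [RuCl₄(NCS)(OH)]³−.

Summing ligand charges against the −3 overall charge gives an oxidation state of +3 for ruthenium.
Group 8 minus oxidation state 3 gives a d⁵ configuration.
The spin state decides the count: a 4d ion has a large Δₒ and is invariably low-spin.
An octahedral low-spin d⁵ ion is t₂g⁵e_g⁰, giving 1 unpaired electron.

1 unpaired electron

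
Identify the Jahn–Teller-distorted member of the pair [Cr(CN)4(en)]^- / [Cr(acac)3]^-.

[Cr(CN)4(en)]^-: Summing ligand charges against the −1 overall charge gives an oxidation state of +3 for chromium. Group 6 minus oxidation state 3 gives a d³ configuration. The d³ configuration leaves the e_g set evenly filled (or empty) — no strong Jahn–Teller driving force.
[Cr(acac)3]^-: Summing ligand charges against the −1 overall charge gives an oxidation state of +2 for chromium. Cr sits in group 6, so the d-electron count is 6 − 2 = 4. Acetylacetonate is a weak-field ligand for a first-row metal, so the complex is high-spin. The t₂g³e_g¹ (high-spin) configuration has an unevenly filled e_g set; the Jahn–Teller theorem predicts a tetragonal distortion (typically axial elongation) to lift the degeneracy.

[Cr(acac)3]^-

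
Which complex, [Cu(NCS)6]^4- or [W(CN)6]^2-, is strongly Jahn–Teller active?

[Cu(NCS)6]^4-

[Cu(NCS)6]^4-: Ligand charges: each isothiocyanate is −1. With an overall charge of −4 the copper centre must be in the +2 oxidation state. Copper is a group-11 element; Cu(II) is therefore d⁹. The t₂g⁶e_g³ configuration has an unevenly filled e_g set; the Jahn–Teller theorem predicts a tetragonal distortion (typically axial elongation) to lift the degeneracy.
[W(CN)6]^2-: Ligand charges: each cyanide is −1. With an overall charge of −2 the tungsten centre must be in the +4 oxidation state. Group 6 minus oxidation state 4 gives a d² configuration. The d² configuration leaves the e_g set evenly filled (or empty) — no strong Jahn–Teller driving force.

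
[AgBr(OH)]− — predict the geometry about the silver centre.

linear

Each bromide is −1; each hydroxide is −1; balancing the −1 overall charge requires Ag(I).
Silver is a group-11 element; Ag(I) is therefore d¹⁰.
Coordination number: 2.
A d¹⁰ ion with only two ligands adopts a linear arrangement (sp hybridisation; no CFSE preference).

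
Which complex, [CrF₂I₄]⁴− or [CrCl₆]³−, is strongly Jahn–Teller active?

[CrF₂I₄]⁴−: Ligand charges: each fluoride is −1; each iodide is −1. With an overall charge of −4 the chromium centre must be in the +2 oxidation state. Group 6 minus oxidation state 2 gives a d⁴ configuration. Fluoride and iodide are weak-field ligands for a first-row metal, so the complex is high-spin. The t₂g³e_g¹ (high-spin) configuration has an unevenly filled e_g set; the Jahn–Teller theorem predicts a tetragonal distortion (typically axial elongation) to lift the degeneracy.
[CrCl₆]³−: Each chloride is −1; balancing the −3 overall charge requires Cr(III). Chromium is a group-6 element; Cr(III) is therefore d³. The d³ configuration leaves the e_g set evenly filled (or empty) — no strong Jahn–Teller driving force.

[CrF₂I₄]⁴−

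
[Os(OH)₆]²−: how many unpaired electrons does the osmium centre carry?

Each hydroxide is −1; balancing the −2 overall charge requires Os(IV).
Group 8 minus oxidation state 4 gives a d⁴ configuration.
The spin state decides the count: a 5d ion has a large Δₒ and is invariably low-spin.
An octahedral low-spin d⁴ ion is t₂g⁴e_g⁰, giving 2 unpaired electrons.

2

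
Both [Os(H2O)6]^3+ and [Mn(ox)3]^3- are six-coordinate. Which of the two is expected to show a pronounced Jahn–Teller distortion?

[Mn(ox)3]^3-

[Os(H2O)6]^3+: Water is neutral; balancing the +3 overall charge requires Os(III). Os sits in group 8, so the d-electron count is 8 − 3 = 5. A 5d ion has a large Δₒ and is invariably low-spin. The d⁵ configuration leaves the e_g set evenly filled (or empty) — no strong Jahn–Teller driving force.
[Mn(ox)3]^3-: Summing ligand charges against the −3 overall charge gives an oxidation state of +3 for manganese. Mn sits in group 7, so the d-electron count is 7 − 3 = 4. Oxalate is a weak-field ligand for a first-row metal, so the complex is high-spin. The t₂g³e_g¹ (high-spin) configuration has an unevenly filled e_g set; the Jahn–Teller theorem predicts a tetragonal distortion (typically axial elongation) to lift the degeneracy.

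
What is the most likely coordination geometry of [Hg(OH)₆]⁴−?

octahedral

Summing ligand charges against the −4 overall charge gives an oxidation state of +2 for mercury.
Group 12 minus oxidation state 2 gives a d¹⁰ configuration.
With 6 monodentate ligands the coordination number is 6.
Six donors around a single metal centre give an octahedral coordination sphere.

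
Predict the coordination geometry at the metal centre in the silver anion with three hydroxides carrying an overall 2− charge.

trigonal planar

Ligand charges: each hydroxide is −1. With an overall charge of −2 the silver centre must be in the +1 oxidation state.
Group 11 minus oxidation state 1 gives a d¹⁰ configuration.
With 3 monodentate ligands the coordination number is 3.
Three ligands around a d¹⁰ centre minimise repulsion in a trigonal-planar arrangement.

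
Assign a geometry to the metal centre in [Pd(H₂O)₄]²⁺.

Water is neutral; balancing the +2 overall charge requires Pd(II).
Pd sits in group 10, so the d-electron count is 10 − 2 = 8.
Coordination number: 4.
A 4d d⁸ ion has a large crystal-field splitting; square planar leaves the high-energy d_{x²−y²} orbital empty and maximises CFSE.

square planar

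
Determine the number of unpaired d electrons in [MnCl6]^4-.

5

Each chloride is −1; balancing the −4 overall charge requires Mn(II).
Manganese is a group-7 element; Mn(II) is therefore d⁵.
The spin state decides the count: Chloride is a weak-field ligand for a first-row metal, so the complex is high-spin.
An octahedral high-spin d⁵ ion is t₂g³e_g², giving 5 unpaired electrons.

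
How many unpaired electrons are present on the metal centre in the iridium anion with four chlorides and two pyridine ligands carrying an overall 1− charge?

0 unpaired electrons

Summing ligand charges against the −1 overall charge gives an oxidation state of +3 for iridium.
Group 9 minus oxidation state 3 gives a d⁶ configuration.
The spin state decides the count: a 5d ion has a large Δₒ and is invariably low-spin.
An octahedral low-spin d⁶ ion is t₂g⁶e_g⁰, giving 0 unpaired electrons.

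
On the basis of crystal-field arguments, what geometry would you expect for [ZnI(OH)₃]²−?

Each iodide is −1; each hydroxide is −1; balancing the −2 overall charge requires Zn(II).
Zinc is a group-12 element; Zn(II) is therefore d¹⁰.
With 4 monodentate ligands the coordination number is 4.
A d¹⁰ ion has no crystal-field stabilisation preference between square planar and tetrahedral, so four ligands adopt the sterically favoured tetrahedral geometry.

tetrahedral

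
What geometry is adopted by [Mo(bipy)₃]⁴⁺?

octahedral

Summing ligand charges against the +4 overall charge gives an oxidation state of +4 for molybdenum.
Molybdenum is a group-6 element; Mo(IV) is therefore d².
Counting donor atoms: 3×2,2′-bipyridine (bidentate) → 6 donors. Coordination number = 6.
Six donors around a single metal centre give an octahedral coordination sphere.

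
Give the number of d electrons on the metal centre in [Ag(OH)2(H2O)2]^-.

Each hydroxide is −1; water is neutral; balancing the −1 overall charge requires Ag(I).
Group 11 minus oxidation state 1 gives a d¹⁰ configuration.

d¹⁰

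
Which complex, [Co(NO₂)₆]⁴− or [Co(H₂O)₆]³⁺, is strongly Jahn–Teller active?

[Co(NO₂)₆]⁴−

[Co(NO₂)₆]⁴−: Each nitro (N-bound nitrite) is −1; balancing the −4 overall charge requires Co(II). Group 9 minus oxidation state 2 gives a d⁷ configuration. Nitro (N-bound nitrite) is a strong-field ligand (high in the spectrochemical series) for a first-row metal, so the complex is low-spin. The t₂g⁶e_g¹ (low-spin) configuration has an unevenly filled e_g set; the Jahn–Teller theorem predicts a tetragonal distortion (typically axial elongation) to lift the degeneracy.
[Co(H₂O)₆]³⁺: Water is neutral; balancing the +3 overall charge requires Co(III). Cobalt is a group-9 element; Co(III) is therefore d⁶. Co(III) has an exceptionally large octahedral splitting and is low-spin with essentially every ligand except fluoride. The d⁶ configuration leaves the e_g set evenly filled (or empty) — no strong Jahn–Teller driving force.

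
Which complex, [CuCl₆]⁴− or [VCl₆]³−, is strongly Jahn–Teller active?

[CuCl₆]⁴−

[CuCl₆]⁴−: Ligand charges: each chloride is −1. With an overall charge of −4 the copper centre must be in the +2 oxidation state. Cu sits in group 11, so the d-electron count is 11 − 2 = 9. The t₂g⁶e_g³ configuration has an unevenly filled e_g set; the Jahn–Teller theorem predicts a tetragonal distortion (typically axial elongation) to lift the degeneracy.
[VCl₆]³−: Each chloride is −1; balancing the −3 overall charge requires V(III). Group 5 minus oxidation state 3 gives a d² configuration. The d² configuration leaves the e_g set evenly filled (or empty) — no strong Jahn–Teller driving force.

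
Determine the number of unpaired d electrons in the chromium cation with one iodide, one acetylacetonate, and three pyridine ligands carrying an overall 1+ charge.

Ligand charges: each iodide is −1; each acetylacetonate is −1; pyridine is neutral. With an overall charge of +1 the chromium centre must be in the +3 oxidation state.
Group 6 minus oxidation state 3 gives a d³ configuration.
Counting donor atoms: 1×iodide (monodentate) → 1 donor; 1×acetylacetonate (bidentate) → 2 donors; 3×pyridine (monodentate) → 3 donors. Coordination number = 6.
In an octahedral field the d³ configuration is t₂g³e_g⁰ (only one arrangement possible), giving 3 unpaired electrons.

3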